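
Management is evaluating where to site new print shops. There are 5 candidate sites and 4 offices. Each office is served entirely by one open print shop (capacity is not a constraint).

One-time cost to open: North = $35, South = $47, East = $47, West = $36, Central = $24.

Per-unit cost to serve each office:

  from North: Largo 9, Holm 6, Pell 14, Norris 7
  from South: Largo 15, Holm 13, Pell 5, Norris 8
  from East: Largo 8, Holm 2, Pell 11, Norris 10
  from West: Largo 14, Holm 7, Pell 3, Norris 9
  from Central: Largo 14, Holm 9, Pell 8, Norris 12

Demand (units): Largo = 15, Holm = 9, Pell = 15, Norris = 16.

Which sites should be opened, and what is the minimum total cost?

For any fixed open set, each office goes to its cheapest open site; total = fixed + service.
{East, West}: Largo→East 8·15=120, Holm→East 2·9=18, Pell→West 3·15=45, Norris→West 9·16=144. Service 327; fixed 83; total 410.
{North, East, West}: Largo→East 8·15=120, Holm→East 2·9=18, Pell→West 3·15=45, Norris→North 7·16=112. Service 295; fixed 118; total 413.
{North, West}: service 346 + fixed 71 = 417
{North, South, East, West, Central}: service 295 + fixed 189 = 484
No other subset beats 410.

Open East and West; minimum total cost 410.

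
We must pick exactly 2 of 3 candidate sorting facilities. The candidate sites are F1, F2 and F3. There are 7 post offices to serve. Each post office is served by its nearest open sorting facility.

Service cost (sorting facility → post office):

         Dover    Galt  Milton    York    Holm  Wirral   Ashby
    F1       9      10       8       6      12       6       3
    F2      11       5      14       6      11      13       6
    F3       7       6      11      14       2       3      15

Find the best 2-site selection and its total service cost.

Choose F1 and F3; total service cost 35.

With exactly 2 open, each post office uses its cheapest among the chosen.
{F1, F3}: Dover→F3 7, Galt→F3 6, Milton→F1 8, York→F1 6, Holm→F3 2, Wirral→F3 3, Ashby→F1 3. Service cost 35.
{F2, F3}: service cost 40
{F1, F2}: service cost 48
Among all 3 size-2 choices, {F1, F3} is lowest.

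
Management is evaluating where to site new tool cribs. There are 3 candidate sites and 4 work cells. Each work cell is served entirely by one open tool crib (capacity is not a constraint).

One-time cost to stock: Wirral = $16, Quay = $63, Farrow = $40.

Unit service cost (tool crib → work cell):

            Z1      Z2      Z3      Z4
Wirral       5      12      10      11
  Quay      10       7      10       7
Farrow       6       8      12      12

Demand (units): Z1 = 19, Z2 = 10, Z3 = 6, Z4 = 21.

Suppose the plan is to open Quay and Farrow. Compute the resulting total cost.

Total cost: 494

Each work cell is assigned to its cheapest site among the open ones.
{Quay, Farrow}: Z1→Farrow 6·19=114, Z2→Quay 7·10=70, Z3→Quay 10·6=60, Z4→Quay 7·21=147. Service 391; fixed 103; total 494.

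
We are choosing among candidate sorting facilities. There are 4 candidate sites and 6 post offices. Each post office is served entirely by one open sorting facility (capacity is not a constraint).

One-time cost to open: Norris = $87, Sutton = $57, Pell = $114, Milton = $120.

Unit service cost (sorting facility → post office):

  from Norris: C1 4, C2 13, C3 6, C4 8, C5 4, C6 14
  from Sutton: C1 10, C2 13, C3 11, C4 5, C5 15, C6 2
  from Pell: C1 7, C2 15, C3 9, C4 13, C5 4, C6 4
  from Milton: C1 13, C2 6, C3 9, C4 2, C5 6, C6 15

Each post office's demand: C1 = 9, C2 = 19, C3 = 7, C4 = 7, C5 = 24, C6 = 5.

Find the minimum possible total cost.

Minimum total cost: 576

For any fixed open set, each post office goes to its cheapest open site; total = fixed + service.
{Norris, Sutton, Milton}: C1→Norris 4·9=36, C2→Milton 6·19=114, C3→Norris 6·7=42, C4→Milton 2·7=14, C5→Norris 4·24=96, C6→Sutton 2·5=10. Service 312; fixed 264; total 576.
{Norris, Milton}: service 372 + fixed 207 = 579
{Pell, Milton}: service 370 + fixed 234 = 604
{Norris, Sutton, Pell, Milton}: service 312 + fixed 378 = 690
No other subset beats 576.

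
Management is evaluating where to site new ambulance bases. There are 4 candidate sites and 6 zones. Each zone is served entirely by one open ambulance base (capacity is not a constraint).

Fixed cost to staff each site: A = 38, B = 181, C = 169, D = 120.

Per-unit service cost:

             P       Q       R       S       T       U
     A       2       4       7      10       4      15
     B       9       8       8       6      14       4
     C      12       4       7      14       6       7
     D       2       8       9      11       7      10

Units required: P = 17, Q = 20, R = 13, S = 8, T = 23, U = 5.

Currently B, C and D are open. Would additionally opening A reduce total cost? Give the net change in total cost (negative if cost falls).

Current service cost with {B, C, D}: 411.
Adding A: each zone re-picks its cheapest; new service cost 365, saving 46.
Extra fixed cost: 38. Net change = 38 − 46 = -8.
(Totals: 881 → 873.)

Yes — net change −8 (cost falls by 8).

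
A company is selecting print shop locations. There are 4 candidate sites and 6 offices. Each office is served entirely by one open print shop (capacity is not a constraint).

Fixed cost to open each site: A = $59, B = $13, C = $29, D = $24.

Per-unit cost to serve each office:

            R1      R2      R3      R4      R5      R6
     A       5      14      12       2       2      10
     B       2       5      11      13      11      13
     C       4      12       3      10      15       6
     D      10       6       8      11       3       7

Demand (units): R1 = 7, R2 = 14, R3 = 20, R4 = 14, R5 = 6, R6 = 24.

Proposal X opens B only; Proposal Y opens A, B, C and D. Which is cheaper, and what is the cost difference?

Proposal Y is cheaper by 424.

Proposal X: {B}: R1→B 2·7=14, R2→B 5·14=70, R3→B 11·20=220, R4→B 13·14=182, R5→B 11·6=66, R6→B 13·24=312. Service 864; fixed 13; total 877.
Proposal Y: {A, B, C, D}: R1→B 2·7=14, R2→B 5·14=70, R3→C 3·20=60, R4→A 2·14=28, R5→A 2·6=12, R6→C 6·24=144. Service 328; fixed 125; total 453.
Difference: |877 − 453| = 424.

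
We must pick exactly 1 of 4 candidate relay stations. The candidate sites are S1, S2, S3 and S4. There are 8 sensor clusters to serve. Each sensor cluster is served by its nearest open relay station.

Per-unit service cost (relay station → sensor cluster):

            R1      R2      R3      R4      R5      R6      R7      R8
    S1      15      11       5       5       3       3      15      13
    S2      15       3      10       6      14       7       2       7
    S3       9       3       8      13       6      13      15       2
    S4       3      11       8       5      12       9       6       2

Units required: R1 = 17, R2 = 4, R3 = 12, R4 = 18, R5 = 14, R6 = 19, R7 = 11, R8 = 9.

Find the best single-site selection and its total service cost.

With exactly 1 open, each sensor cluster uses its cheapest among the chosen.
{S4}: R1→S4 3·17=51, R2→S4 11·4=44, R3→S4 8·12=96, R4→S4 5·18=90, R5→S4 12·14=168, R6→S4 9·19=171, R7→S4 6·11=66, R8→S4 2·9=18. Service cost 704.
{S1}: service cost 830
{S2}: service cost 909
Among all 4 size-1 choices, {S4} is lowest.

Choose S4 only; total service cost 704.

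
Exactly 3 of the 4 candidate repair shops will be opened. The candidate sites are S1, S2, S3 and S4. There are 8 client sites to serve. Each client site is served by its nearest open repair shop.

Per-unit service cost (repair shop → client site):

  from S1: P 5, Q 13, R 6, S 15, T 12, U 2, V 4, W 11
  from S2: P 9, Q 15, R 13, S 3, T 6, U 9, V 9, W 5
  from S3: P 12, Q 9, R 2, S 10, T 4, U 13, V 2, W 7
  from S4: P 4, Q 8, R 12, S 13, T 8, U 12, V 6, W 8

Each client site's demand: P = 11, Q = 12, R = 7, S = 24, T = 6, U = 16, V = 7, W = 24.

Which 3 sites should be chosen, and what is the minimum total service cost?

With exactly 3 open, each client site uses its cheapest among the chosen.
{S1, S2, S3}: P→S1 5·11=55, Q→S3 9·12=108, R→S3 2·7=14, S→S2 3·24=72, T→S3 4·6=24, U→S1 2·16=32, V→S3 2·7=14, W→S2 5·24=120. Service cost 439.
{S1, S2, S4}: service cost 470
{S2, S3, S4}: service cost 528
Among all 4 size-3 choices, {S1, S2, S3} is lowest.

Choose S1, S2 and S3; total service cost 439.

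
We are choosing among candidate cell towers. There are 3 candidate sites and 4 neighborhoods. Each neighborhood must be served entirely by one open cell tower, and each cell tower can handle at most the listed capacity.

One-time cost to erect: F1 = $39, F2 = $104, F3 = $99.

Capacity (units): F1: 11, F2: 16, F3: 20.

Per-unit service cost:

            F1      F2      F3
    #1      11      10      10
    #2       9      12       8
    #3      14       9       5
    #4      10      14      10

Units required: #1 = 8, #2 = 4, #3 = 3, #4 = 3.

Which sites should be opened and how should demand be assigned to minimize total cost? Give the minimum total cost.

Open {F3}: #1→F3 10·8=80, #2→F3 8·4=32, #3→F3 5·3=15, #4→F3 10·3=30.
Loads: F3 carries 18/20. Service 157; fixed 99; total 256.
Next best feasible plan costs 295.

Minimum total cost: 256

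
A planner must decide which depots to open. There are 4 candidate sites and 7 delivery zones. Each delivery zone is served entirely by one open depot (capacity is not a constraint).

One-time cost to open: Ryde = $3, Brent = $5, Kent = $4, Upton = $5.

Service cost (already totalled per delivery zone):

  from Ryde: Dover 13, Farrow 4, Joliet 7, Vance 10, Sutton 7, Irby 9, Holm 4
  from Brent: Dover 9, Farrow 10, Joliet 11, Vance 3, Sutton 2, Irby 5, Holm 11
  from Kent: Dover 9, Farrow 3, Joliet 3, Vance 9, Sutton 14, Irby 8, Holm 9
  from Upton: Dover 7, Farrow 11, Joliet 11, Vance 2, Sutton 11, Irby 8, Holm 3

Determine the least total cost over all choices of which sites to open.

For any fixed open set, each delivery zone goes to its cheapest open site; total = fixed + service.
{Brent, Kent, Upton}: Dover→Upton 7, Farrow→Kent 3, Joliet→Kent 3, Vance→Upton 2, Sutton→Brent 2, Irby→Brent 5, Holm→Upton 3. Service 25; fixed 14; total 39.
{Ryde, Brent, Kent}: service 29 + fixed 12 = 41
{Ryde, Brent}: Dover→Brent 9, Farrow→Ryde 4, Joliet→Ryde 7, Vance→Brent 3, Sutton→Brent 2, Irby→Brent 5, Holm→Ryde 4. Service 34; fixed 8; total 42.
{Ryde, Brent, Kent, Upton}: service 25 + fixed 17 = 42
No other subset beats 39.

Minimum total cost: 39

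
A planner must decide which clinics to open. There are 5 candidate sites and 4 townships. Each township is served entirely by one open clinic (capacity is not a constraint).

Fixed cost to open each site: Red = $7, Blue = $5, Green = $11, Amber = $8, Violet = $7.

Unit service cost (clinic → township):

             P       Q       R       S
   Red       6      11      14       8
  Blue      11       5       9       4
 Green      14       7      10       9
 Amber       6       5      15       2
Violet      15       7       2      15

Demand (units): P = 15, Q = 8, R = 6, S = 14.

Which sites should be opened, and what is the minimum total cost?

Open Amber and Violet; minimum total cost 185.

For any fixed open set, each township goes to its cheapest open site; total = fixed + service.
{Amber, Violet}: P→Amber 6·15=90, Q→Amber 5·8=40, R→Violet 2·6=12, S→Amber 2·14=28. Service 170; fixed 15; total 185.
{Blue, Amber, Violet}: service 170 + fixed 20 = 190
{Red, Amber, Violet}: service 170 + fixed 22 = 192
{Red, Blue, Green, Amber, Violet}: service 170 + fixed 38 = 208
No other subset beats 185.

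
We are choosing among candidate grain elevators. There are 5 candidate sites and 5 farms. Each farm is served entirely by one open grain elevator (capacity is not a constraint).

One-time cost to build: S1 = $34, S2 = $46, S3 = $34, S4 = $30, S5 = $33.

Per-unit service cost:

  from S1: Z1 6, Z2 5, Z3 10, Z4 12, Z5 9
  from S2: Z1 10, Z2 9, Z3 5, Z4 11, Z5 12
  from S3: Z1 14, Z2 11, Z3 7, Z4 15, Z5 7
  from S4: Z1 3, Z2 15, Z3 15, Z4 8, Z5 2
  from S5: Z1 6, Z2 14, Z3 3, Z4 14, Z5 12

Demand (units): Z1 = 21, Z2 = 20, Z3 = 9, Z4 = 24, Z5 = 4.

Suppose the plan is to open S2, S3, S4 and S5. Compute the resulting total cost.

Total cost: 613

Each farm is assigned to its cheapest site among the open ones.
{S2, S3, S4, S5}: Z1→S4 3·21=63, Z2→S2 9·20=180, Z3→S5 3·9=27, Z4→S4 8·24=192, Z5→S4 2·4=8. Service 470; fixed 143; total 613.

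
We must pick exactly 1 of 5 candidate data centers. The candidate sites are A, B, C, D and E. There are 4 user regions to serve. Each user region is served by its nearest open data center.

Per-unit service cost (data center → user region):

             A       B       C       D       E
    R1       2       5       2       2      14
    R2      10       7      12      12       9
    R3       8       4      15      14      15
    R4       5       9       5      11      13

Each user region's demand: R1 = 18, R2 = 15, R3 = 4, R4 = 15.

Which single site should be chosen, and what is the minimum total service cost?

Choose A only; total service cost 293.

With exactly 1 open, each user region uses its cheapest among the chosen.
{A}: R1→A 2·18=36, R2→A 10·15=150, R3→A 8·4=32, R4→A 5·15=75. Service cost 293.
{B}: service cost 346
{C}: service cost 351
Among all 5 size-1 choices, {A} is lowest.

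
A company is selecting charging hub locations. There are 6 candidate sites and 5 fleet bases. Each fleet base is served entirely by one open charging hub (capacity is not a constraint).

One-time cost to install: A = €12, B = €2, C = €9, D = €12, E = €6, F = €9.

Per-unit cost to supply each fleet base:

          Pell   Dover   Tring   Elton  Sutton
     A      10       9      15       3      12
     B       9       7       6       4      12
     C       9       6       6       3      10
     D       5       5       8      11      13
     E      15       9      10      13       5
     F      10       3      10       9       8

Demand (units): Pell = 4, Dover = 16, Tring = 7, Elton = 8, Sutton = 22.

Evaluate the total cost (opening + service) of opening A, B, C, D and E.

Each fleet base is assigned to its cheapest site among the open ones.
{A, B, C, D, E}: Pell→D 5·4=20, Dover→D 5·16=80, Tring→B 6·7=42, Elton→A 3·8=24, Sutton→E 5·22=110. Service 276; fixed 41; total 317.

Total cost: 317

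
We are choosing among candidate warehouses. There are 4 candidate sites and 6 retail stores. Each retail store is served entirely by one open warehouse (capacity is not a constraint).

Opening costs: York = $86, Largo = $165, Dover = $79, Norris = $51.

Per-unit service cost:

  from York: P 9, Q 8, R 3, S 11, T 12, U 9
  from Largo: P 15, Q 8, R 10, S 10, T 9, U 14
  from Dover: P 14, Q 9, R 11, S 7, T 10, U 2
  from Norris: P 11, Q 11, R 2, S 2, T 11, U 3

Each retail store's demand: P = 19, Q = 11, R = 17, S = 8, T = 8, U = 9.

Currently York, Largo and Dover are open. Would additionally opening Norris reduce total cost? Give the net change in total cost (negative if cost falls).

Yes — net change −6 (cost falls by 6).

Current service cost with {York, Largo, Dover}: 456.
Adding Norris: each retail store re-picks its cheapest; new service cost 399, saving 57.
Extra fixed cost: 51. Net change = 51 − 57 = -6.
(Totals: 786 → 780.)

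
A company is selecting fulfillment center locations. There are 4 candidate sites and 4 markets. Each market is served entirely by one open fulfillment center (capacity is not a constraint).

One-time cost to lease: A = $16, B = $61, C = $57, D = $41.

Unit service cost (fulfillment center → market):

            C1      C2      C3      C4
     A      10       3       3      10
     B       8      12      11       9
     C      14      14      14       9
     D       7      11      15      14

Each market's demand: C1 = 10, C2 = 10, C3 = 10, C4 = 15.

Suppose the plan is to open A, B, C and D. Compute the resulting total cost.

Each market is assigned to its cheapest site among the open ones.
{A, B, C, D}: C1→D 7·10=70, C2→A 3·10=30, C3→A 3·10=30, C4→B 9·15=135. Service 265; fixed 175; total 440.

Total cost: 440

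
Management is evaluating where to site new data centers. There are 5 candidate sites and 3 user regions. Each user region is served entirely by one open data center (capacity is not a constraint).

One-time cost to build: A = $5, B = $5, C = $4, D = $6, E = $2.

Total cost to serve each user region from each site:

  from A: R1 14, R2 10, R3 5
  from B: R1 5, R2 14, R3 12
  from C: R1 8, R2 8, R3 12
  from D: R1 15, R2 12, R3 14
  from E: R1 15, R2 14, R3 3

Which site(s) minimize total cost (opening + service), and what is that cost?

For any fixed open set, each user region goes to its cheapest open site; total = fixed + service.
{C, E}: R1→C 8, R2→C 8, R3→E 3. Service 19; fixed 6; total 25.
{B, C, E}: service 16 + fixed 11 = 27
{B, E}: service 22 + fixed 7 = 29
{A, B, C, D, E}: service 16 + fixed 22 = 38
No other subset beats 25.

Open C and E; minimum total cost 25.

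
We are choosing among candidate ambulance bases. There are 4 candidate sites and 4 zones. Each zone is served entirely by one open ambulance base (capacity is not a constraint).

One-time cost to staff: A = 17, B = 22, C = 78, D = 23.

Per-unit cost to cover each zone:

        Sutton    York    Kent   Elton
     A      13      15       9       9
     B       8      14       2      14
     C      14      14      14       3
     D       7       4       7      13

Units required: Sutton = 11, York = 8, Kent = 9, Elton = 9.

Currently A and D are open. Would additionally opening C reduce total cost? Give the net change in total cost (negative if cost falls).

No — net change +24 (cost rises by 24).

Current service cost with {A, D}: 253.
Adding C: each zone re-picks its cheapest; new service cost 199, saving 54.
Extra fixed cost: 78. Net change = 78 − 54 = 24.
(Totals: 293 → 317.)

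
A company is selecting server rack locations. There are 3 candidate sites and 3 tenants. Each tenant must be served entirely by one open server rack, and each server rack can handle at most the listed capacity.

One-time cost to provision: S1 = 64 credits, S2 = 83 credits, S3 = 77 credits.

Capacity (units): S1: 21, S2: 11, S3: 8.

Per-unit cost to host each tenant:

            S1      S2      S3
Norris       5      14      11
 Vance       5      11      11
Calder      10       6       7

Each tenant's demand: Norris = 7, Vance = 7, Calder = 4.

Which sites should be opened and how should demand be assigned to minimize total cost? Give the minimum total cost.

Open {S1}: Norris→S1 5·7=35, Vance→S1 5·7=35, Calder→S1 10·4=40.
Loads: S1 carries 18/21. Service 110; fixed 64; total 174.
Next best feasible plan costs 239.

Minimum total cost: 174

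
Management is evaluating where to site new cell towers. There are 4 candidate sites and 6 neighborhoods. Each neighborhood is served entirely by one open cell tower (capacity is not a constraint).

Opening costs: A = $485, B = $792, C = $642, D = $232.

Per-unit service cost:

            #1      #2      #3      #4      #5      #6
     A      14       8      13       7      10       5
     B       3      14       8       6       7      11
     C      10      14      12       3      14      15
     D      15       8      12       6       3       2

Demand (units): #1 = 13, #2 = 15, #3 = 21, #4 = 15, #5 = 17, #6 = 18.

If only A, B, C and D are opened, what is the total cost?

Each neighborhood is assigned to its cheapest site among the open ones.
{A, B, C, D}: #1→B 3·13=39, #2→A 8·15=120, #3→B 8·21=168, #4→C 3·15=45, #5→D 3·17=51, #6→D 2·18=36. Service 459; fixed 2151; total 2610.

Total cost: 2610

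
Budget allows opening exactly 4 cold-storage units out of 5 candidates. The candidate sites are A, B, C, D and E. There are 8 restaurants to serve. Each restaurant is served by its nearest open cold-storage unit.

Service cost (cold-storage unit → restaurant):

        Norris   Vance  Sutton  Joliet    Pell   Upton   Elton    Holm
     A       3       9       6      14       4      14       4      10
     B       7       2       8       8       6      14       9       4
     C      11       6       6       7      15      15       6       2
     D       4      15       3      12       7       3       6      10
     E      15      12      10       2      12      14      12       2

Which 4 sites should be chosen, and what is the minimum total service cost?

With exactly 4 open, each restaurant uses its cheapest among the chosen.
{A, B, D, E}: Norris→A 3, Vance→B 2, Sutton→D 3, Joliet→E 2, Pell→A 4, Upton→D 3, Elton→A 4, Holm→E 2. Service cost 23.
{A, C, D, E}: service cost 27
{A, B, C, D}: service cost 28
Among all 5 size-4 choices, {A, B, D, E} is lowest.

Choose A, B, D and E; total service cost 23.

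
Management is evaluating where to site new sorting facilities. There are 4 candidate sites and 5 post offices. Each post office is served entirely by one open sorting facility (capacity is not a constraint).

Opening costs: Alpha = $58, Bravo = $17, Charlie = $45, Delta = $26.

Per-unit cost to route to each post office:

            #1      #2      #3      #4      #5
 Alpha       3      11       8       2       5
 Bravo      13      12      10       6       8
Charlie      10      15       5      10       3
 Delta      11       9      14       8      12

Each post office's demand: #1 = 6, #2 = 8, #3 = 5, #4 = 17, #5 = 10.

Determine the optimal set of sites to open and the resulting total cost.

For any fixed open set, each post office goes to its cheapest open site; total = fixed + service.
{Alpha}: #1→Alpha 3·6=18, #2→Alpha 11·8=88, #3→Alpha 8·5=40, #4→Alpha 2·17=34, #5→Alpha 5·10=50. Service 230; fixed 58; total 288.
{Alpha, Charlie}: service 195 + fixed 103 = 298
{Alpha, Delta}: service 214 + fixed 84 = 298
{Alpha, Bravo, Charlie, Delta}: #1→Alpha 3·6=18, #2→Delta 9·8=72, #3→Charlie 5·5=25, #4→Alpha 2·17=34, #5→Charlie 3·10=30. Service 179; fixed 146; total 325.
No other subset beats 288.

Open Alpha only; minimum total cost 288.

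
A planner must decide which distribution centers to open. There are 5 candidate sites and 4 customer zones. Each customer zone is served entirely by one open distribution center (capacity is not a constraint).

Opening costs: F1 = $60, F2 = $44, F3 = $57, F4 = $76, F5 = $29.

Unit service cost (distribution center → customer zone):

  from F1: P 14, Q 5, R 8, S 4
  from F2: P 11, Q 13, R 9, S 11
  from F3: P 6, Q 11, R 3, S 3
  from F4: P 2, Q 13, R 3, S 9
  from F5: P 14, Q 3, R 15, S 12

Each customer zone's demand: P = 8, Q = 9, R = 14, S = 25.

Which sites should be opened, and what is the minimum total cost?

Open F3 and F5; minimum total cost 278.

For any fixed open set, each customer zone goes to its cheapest open site; total = fixed + service.
{F3, F5}: P→F3 6·8=48, Q→F5 3·9=27, R→F3 3·14=42, S→F3 3·25=75. Service 192; fixed 86; total 278.
{F3}: P→F3 6·8=48, Q→F3 11·9=99, R→F3 3·14=42, S→F3 3·25=75. Service 264; fixed 57; total 321.
{F2, F3, F5}: P→F3 6·8=48, Q→F5 3·9=27, R→F3 3·14=42, S→F3 3·25=75. Service 192; fixed 130; total 322.
{F1, F2, F3, F4, F5}: service 160 + fixed 266 = 426
No other subset beats 278.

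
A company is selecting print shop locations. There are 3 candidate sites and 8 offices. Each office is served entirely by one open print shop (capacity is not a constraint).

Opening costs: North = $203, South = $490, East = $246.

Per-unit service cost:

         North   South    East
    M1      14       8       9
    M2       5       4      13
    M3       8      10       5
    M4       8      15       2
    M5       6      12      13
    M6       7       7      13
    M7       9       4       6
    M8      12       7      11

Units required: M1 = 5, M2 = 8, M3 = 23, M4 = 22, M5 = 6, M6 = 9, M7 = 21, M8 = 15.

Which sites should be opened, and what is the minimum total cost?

For any fixed open set, each office goes to its cheapest open site; total = fixed + service.
{East}: M1→East 9·5=45, M2→East 13·8=104, M3→East 5·23=115, M4→East 2·22=44, M5→East 13·6=78, M6→East 13·9=117, M7→East 6·21=126, M8→East 11·15=165. Service 794; fixed 246; total 1040.
{North, East}: M1→East 9·5=45, M2→North 5·8=40, M3→East 5·23=115, M4→East 2·22=44, M5→North 6·6=36, M6→North 7·9=63, M7→East 6·21=126, M8→East 11·15=165. Service 634; fixed 449; total 1083.
{North}: service 938 + fixed 203 = 1141
{North, South, East}: service 519 + fixed 939 = 1458
No other subset beats 1040.

Open East only; minimum total cost 1040.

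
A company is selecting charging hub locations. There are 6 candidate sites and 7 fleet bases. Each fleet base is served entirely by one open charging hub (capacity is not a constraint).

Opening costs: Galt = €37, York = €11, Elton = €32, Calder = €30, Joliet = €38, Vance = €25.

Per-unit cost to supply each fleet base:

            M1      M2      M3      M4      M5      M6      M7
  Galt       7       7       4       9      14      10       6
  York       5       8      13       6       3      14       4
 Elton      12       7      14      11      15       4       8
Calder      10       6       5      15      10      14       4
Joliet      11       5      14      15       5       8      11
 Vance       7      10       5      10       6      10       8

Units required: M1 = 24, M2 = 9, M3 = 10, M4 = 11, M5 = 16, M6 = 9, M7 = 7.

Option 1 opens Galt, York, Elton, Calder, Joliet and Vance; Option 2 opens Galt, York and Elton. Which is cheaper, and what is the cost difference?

Option 1: {Galt, York, Elton, Calder, Joliet, Vance}: M1→York 5·24=120, M2→Joliet 5·9=45, M3→Galt 4·10=40, M4→York 6·11=66, M5→York 3·16=48, M6→Elton 4·9=36, M7→York 4·7=28. Service 383; fixed 173; total 556.
Option 2: {Galt, York, Elton}: M1→York 5·24=120, M2→Galt 7·9=63, M3→Galt 4·10=40, M4→York 6·11=66, M5→York 3·16=48, M6→Elton 4·9=36, M7→York 4·7=28. Service 401; fixed 80; total 481.
Difference: |556 − 481| = 75.

Option 2 is cheaper by 75.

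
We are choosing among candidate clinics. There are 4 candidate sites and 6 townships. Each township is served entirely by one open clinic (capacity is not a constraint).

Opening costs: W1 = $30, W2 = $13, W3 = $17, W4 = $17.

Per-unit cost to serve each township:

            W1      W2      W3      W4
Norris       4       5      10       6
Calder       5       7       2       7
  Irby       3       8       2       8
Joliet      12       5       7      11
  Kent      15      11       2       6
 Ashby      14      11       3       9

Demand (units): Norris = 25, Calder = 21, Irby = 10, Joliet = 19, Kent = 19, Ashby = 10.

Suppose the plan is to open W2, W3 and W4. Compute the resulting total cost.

Each township is assigned to its cheapest site among the open ones.
{W2, W3, W4}: Norris→W2 5·25=125, Calder→W3 2·21=42, Irby→W3 2·10=20, Joliet→W2 5·19=95, Kent→W3 2·19=38, Ashby→W3 3·10=30. Service 350; fixed 47; total 397.

Total cost: 397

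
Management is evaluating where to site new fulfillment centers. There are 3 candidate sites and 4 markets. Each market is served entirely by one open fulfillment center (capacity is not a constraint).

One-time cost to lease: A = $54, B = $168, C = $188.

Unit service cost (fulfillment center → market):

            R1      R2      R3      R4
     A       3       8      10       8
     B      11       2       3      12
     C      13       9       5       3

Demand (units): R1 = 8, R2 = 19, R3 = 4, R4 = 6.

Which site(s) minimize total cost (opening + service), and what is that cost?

Open A only; minimum total cost 318.

For any fixed open set, each market goes to its cheapest open site; total = fixed + service.
{A}: R1→A 3·8=24, R2→A 8·19=152, R3→A 10·4=40, R4→A 8·6=48. Service 264; fixed 54; total 318.
{A, B}: service 122 + fixed 222 = 344
{B}: R1→B 11·8=88, R2→B 2·19=38, R3→B 3·4=12, R4→B 12·6=72. Service 210; fixed 168; total 378.
{A, B, C}: service 92 + fixed 410 = 502
(All 7 nonempty subsets were checked; A only is lowest.)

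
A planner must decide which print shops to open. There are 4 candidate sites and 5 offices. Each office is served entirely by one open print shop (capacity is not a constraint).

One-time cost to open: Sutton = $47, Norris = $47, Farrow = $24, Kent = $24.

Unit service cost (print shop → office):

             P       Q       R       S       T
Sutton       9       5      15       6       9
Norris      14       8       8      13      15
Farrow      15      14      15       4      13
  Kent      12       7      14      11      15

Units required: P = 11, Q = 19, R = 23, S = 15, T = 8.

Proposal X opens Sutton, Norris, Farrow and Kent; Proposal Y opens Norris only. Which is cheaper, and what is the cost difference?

Proposal X: {Sutton, Norris, Farrow, Kent}: P→Sutton 9·11=99, Q→Sutton 5·19=95, R→Norris 8·23=184, S→Farrow 4·15=60, T→Sutton 9·8=72. Service 510; fixed 142; total 652.
Proposal Y: {Norris}: P→Norris 14·11=154, Q→Norris 8·19=152, R→Norris 8·23=184, S→Norris 13·15=195, T→Norris 15·8=120. Service 805; fixed 47; total 852.
Difference: |652 − 852| = 200.

Proposal X is cheaper by 200.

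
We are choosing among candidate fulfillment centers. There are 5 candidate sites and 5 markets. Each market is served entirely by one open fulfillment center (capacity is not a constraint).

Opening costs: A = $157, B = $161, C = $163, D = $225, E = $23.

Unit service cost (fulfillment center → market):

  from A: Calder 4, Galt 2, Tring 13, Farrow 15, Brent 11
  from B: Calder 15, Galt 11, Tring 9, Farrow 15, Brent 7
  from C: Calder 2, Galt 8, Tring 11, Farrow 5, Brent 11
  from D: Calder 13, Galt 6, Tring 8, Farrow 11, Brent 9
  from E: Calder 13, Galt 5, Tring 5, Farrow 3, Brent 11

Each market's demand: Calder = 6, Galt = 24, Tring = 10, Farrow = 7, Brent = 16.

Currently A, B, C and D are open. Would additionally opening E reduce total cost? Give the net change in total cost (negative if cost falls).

Yes — net change −21 (cost falls by 21).

Current service cost with {A, B, C, D}: 287.
Adding E: each market re-picks its cheapest; new service cost 243, saving 44.
Extra fixed cost: 23. Net change = 23 − 44 = -21.
(Totals: 993 → 972.)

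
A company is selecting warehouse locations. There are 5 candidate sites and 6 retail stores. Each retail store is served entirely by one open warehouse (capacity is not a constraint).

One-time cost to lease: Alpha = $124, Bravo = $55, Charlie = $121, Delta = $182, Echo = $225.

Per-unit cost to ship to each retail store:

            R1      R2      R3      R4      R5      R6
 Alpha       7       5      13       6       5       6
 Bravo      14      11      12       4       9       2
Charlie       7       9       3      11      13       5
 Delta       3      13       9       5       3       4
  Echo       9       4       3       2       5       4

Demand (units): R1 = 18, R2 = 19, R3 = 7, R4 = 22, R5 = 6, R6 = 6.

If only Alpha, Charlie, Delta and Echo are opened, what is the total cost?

Total cost: 889

Each retail store is assigned to its cheapest site among the open ones.
{Alpha, Charlie, Delta, Echo}: R1→Delta 3·18=54, R2→Echo 4·19=76, R3→Charlie 3·7=21, R4→Echo 2·22=44, R5→Delta 3·6=18, R6→Delta 4·6=24. Service 237; fixed 652; total 889.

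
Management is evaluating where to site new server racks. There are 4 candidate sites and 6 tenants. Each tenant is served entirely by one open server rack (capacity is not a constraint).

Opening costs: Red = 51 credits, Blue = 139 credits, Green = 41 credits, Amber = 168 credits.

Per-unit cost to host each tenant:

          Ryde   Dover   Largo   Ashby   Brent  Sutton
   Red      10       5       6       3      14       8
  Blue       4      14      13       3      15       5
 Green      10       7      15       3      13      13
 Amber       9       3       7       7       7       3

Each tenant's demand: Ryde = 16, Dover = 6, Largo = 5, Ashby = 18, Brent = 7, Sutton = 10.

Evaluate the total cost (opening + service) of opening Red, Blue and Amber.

Each tenant is assigned to its cheapest site among the open ones.
{Red, Blue, Amber}: Ryde→Blue 4·16=64, Dover→Amber 3·6=18, Largo→Red 6·5=30, Ashby→Red 3·18=54, Brent→Amber 7·7=49, Sutton→Amber 3·10=30. Service 245; fixed 358; total 603.

Total cost: 603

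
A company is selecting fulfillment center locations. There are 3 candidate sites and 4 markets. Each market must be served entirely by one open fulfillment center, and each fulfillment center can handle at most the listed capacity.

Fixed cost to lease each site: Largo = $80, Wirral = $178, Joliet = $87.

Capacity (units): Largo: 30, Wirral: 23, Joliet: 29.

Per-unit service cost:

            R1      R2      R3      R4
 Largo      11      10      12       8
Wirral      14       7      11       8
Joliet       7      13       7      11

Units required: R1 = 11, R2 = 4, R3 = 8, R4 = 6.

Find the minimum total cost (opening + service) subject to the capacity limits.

Open {Joliet}: R1→Joliet 7·11=77, R2→Joliet 13·4=52, R3→Joliet 7·8=56, R4→Joliet 11·6=66.
Loads: Joliet carries 29/29. Service 251; fixed 87; total 338.
Next best feasible plan costs 385.

Minimum total cost: 338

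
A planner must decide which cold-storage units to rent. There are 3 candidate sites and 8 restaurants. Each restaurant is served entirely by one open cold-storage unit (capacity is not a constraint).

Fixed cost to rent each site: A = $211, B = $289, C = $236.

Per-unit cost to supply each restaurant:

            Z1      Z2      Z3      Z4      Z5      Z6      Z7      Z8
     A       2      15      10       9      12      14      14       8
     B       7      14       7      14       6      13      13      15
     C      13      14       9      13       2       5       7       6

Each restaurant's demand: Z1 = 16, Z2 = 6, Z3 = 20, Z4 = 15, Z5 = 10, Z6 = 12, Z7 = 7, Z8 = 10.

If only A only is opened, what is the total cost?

Each restaurant is assigned to its cheapest site among the open ones.
{A}: Z1→A 2·16=32, Z2→A 15·6=90, Z3→A 10·20=200, Z4→A 9·15=135, Z5→A 12·10=120, Z6→A 14·12=168, Z7→A 14·7=98, Z8→A 8·10=80. Service 923; fixed 211; total 1134.

Total cost: 1134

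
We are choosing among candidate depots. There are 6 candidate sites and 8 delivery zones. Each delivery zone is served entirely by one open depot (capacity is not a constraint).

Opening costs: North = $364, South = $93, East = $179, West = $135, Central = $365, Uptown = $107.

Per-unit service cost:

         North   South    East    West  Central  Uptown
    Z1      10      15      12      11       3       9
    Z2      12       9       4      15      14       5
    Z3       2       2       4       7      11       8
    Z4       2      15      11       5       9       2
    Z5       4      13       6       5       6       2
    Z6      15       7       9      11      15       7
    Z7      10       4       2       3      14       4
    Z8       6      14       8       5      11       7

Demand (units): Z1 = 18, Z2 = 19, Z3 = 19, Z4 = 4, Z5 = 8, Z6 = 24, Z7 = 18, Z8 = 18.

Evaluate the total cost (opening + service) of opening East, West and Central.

Each delivery zone is assigned to its cheapest site among the open ones.
{East, West, Central}: Z1→Central 3·18=54, Z2→East 4·19=76, Z3→East 4·19=76, Z4→West 5·4=20, Z5→West 5·8=40, Z6→East 9·24=216, Z7→East 2·18=36, Z8→West 5·18=90. Service 608; fixed 679; total 1287.

Total cost: 1287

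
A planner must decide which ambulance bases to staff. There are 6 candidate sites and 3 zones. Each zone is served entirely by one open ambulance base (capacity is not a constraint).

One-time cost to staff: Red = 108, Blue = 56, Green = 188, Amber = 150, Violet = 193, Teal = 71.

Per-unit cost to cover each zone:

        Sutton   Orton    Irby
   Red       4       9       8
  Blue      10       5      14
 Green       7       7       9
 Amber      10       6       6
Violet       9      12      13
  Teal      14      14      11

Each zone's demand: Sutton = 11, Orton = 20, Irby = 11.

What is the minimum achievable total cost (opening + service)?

Minimum total cost: 396

For any fixed open set, each zone goes to its cheapest open site; total = fixed + service.
{Red, Blue}: Sutton→Red 4·11=44, Orton→Blue 5·20=100, Irby→Red 8·11=88. Service 232; fixed 164; total 396.
{Red}: service 312 + fixed 108 = 420
{Blue}: service 364 + fixed 56 = 420
{Red, Blue, Green, Amber, Violet, Teal}: Sutton→Red 4·11=44, Orton→Blue 5·20=100, Irby→Amber 6·11=66. Service 210; fixed 766; total 976.
No other subset beats 396.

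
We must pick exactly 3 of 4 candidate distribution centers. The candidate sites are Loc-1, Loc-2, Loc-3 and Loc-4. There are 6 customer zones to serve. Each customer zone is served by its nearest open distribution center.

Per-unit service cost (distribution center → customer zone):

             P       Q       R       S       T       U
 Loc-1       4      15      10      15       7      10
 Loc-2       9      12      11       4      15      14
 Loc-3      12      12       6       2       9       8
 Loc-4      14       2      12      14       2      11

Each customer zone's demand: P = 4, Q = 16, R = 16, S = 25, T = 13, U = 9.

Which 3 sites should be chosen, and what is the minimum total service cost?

Choose Loc-1, Loc-3 and Loc-4; total service cost 292.

With exactly 3 open, each customer zone uses its cheapest among the chosen.
{Loc-1, Loc-3, Loc-4}: P→Loc-1 4·4=16, Q→Loc-4 2·16=32, R→Loc-3 6·16=96, S→Loc-3 2·25=50, T→Loc-4 2·13=26, U→Loc-3 8·9=72. Service cost 292.
{Loc-2, Loc-3, Loc-4}: service cost 312
{Loc-1, Loc-2, Loc-4}: service cost 424
Among all 4 size-3 choices, {Loc-1, Loc-3, Loc-4} is lowest.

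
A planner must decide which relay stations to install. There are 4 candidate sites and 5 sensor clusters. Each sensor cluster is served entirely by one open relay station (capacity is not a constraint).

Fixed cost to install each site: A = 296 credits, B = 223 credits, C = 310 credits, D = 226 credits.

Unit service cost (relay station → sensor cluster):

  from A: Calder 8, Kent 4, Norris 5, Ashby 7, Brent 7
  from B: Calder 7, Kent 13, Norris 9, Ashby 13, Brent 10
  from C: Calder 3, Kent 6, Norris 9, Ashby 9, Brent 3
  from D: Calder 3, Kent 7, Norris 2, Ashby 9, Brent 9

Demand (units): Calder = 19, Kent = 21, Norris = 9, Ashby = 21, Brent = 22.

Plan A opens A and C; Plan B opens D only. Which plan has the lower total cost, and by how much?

Plan A: {A, C}: Calder→C 3·19=57, Kent→A 4·21=84, Norris→A 5·9=45, Ashby→A 7·21=147, Brent→C 3·22=66. Service 399; fixed 606; total 1005.
Plan B: {D}: Calder→D 3·19=57, Kent→D 7·21=147, Norris→D 2·9=18, Ashby→D 9·21=189, Brent→D 9·22=198. Service 609; fixed 226; total 835.
Difference: |1005 − 835| = 170.

Plan B is cheaper by 170.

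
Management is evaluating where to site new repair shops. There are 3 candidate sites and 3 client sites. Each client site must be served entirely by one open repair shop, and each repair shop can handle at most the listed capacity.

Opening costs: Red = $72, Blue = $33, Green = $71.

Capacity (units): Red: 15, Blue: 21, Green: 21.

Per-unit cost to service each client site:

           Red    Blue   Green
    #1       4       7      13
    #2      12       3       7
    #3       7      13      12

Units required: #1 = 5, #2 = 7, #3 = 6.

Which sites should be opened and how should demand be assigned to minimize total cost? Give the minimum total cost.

Open {Blue}: #1→Blue 7·5=35, #2→Blue 3·7=21, #3→Blue 13·6=78.
Loads: Blue carries 18/21. Service 134; fixed 33; total 167.
Next best feasible plan costs 188.

Minimum total cost: 167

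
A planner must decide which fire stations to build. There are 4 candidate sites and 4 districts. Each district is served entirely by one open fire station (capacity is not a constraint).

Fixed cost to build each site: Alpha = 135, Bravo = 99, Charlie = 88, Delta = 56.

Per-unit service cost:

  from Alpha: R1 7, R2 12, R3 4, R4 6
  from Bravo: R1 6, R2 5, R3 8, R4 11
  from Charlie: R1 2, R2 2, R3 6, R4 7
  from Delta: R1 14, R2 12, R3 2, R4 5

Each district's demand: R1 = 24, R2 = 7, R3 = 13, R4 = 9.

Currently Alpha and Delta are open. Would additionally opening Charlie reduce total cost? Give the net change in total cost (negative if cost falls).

Current service cost with {Alpha, Delta}: 323.
Adding Charlie: each district re-picks its cheapest; new service cost 133, saving 190.
Extra fixed cost: 88. Net change = 88 − 190 = -102.
(Totals: 514 → 412.)

Yes — net change −102 (cost falls by 102).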